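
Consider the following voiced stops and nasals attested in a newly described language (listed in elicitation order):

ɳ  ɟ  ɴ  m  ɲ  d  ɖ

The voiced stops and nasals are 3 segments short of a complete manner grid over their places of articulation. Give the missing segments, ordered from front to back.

Oral stop: /d/ (alveolar), /ɖ/ (retroflex), /ɟ/ (palatal).
Nasal: /m/ (bilabial), /ɳ/ (retroflex), /ɲ/ (palatal), /ɴ/ (uvular).
Gaps, from front to back: bilabial lacks oral stop (/b/); alveolar lacks nasal (/n/); uvular lacks oral stop (/ɢ/).

/b/, /n/, /ɢ/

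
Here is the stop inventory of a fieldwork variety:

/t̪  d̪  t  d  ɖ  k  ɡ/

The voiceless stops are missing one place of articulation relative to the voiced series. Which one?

retroflex

place of articulation  voiceless  voiced  
dental            t̪        d̪      
alveolar          t         d       
retroflex         —         ɖ       
velar             k         ɡ       
Every place of articulation has a voiceless member except retroflex, where /ʈ/ would be expected.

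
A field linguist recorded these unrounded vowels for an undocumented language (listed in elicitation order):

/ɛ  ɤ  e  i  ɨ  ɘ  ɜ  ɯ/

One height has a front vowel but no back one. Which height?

low-mid

height            front     central   back    
high              i         ɨ         ɯ       
high-mid          e         ɘ         ɤ       
low-mid           ɛ         ɜ         —       
Every height has a back member except low-mid, where /ʌ/ would be expected.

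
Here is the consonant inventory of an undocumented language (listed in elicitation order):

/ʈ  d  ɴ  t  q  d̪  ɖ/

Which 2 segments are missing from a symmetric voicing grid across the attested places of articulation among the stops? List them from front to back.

place of articulation  voiceless  voiced  
dental            —         d̪      
alveolar          t         d       
retroflex         ʈ         ɖ       
uvular            q         —       
Gaps, from front to back: dental lacks voiceless (/t̪/); uvular lacks voiced (/ɢ/).

/t̪/, /ɢ/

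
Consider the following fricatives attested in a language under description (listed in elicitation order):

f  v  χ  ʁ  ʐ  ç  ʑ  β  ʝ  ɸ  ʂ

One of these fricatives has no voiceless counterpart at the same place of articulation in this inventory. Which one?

/ʑ/

Bilabial: /ɸ/ ~ /β/
Labiodental: /f/ ~ /v/
Retroflex: /ʂ/ ~ /ʐ/
Palatal: /ç/ ~ /ʝ/
Uvular: /χ/ ~ /ʁ/
Alveolo-palatal: only /ʑ/ (voiced); no voiceless partner.
So /ʑ/ is the unpaired segment.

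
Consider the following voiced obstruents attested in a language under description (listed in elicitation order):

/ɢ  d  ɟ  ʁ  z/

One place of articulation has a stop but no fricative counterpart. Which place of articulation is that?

palatal

alveolar: stop /d/, fricative /z/.
palatal: stop /ɟ/, fricative —.
uvular: stop /ɢ/, fricative /ʁ/.
Every place of articulation has a fricative member except palatal, where /ʝ/ would be expected.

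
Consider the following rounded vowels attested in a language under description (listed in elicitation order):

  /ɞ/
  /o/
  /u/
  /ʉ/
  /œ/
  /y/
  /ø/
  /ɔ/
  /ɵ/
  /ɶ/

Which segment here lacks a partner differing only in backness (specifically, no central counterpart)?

/ɶ/

High: /y/ ~ /ʉ/ ~ /u/
High-mid: /ø/ ~ /ɵ/ ~ /o/
Low-mid: /œ/ ~ /ɞ/ ~ /ɔ/
Low: only /ɶ/ (front); no central partner.
So /ɶ/ is the unpaired segment.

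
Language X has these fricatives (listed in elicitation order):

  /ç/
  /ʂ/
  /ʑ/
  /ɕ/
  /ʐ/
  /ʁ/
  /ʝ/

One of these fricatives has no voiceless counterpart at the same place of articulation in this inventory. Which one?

/ʁ/

Retroflex: /ʂ/ ~ /ʐ/
Alveolo-palatal: /ɕ/ ~ /ʑ/
Palatal: /ç/ ~ /ʝ/
Uvular: only /ʁ/ (voiced); no voiceless partner.
So /ʁ/ is the unpaired segment.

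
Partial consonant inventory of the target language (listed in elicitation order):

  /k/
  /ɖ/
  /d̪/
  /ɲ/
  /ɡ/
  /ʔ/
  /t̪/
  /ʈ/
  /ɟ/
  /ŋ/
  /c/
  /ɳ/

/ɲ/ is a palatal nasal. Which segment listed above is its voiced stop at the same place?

The voiced stop at the same place is a voiced palatal stop — in this inventory, /ɟ/.

/ɟ/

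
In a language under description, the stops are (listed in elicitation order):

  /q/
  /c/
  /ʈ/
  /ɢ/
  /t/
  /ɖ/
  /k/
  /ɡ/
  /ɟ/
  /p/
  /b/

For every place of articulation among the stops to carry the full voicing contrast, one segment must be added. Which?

/d/

bilabial: voiceless /p/, voiced /b/.
alveolar: voiceless /t/, voiced —.
retroflex: voiceless /ʈ/, voiced /ɖ/.
palatal: voiceless /c/, voiced /ɟ/.
velar: voiceless /k/, voiced /ɡ/.
uvular: voiceless /q/, voiced /ɢ/.
The alveolar row has no voiced member, so the gap is the voiced alveolar stop /d/.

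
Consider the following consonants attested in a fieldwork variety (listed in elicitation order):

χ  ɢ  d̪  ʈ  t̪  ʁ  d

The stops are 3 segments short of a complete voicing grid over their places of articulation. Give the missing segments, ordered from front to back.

/t/, /ɖ/, /q/

dental: voiceless /t̪/, voiced /d̪/.
alveolar: voiceless —, voiced /d/.
retroflex: voiceless /ʈ/, voiced —.
uvular: voiceless —, voiced /ɢ/.
Gaps, from front to back: alveolar lacks voiceless (/t/); retroflex lacks voiced (/ɖ/); uvular lacks voiceless (/q/).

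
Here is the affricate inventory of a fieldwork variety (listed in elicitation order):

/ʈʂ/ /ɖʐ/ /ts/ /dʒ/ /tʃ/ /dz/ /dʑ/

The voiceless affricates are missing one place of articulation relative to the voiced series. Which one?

alveolo-palatal

Voiceless: /ts/ (alveolar), /tʃ/ (postalveolar), /ʈʂ/ (retroflex).
Voiced: /dz/ (alveolar), /dʒ/ (postalveolar), /ɖʐ/ (retroflex), /dʑ/ (alveolo-palatal).
Every place of articulation has a voiceless member except alveolo-palatal, where /tɕ/ would be expected.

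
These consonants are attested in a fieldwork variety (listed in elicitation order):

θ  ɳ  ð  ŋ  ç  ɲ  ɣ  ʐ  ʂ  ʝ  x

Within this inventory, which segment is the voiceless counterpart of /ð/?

/θ/

/ð/ is a voiced dental fricative.
The voiceless counterpart is a voiceless dental fricative — in this inventory, /θ/.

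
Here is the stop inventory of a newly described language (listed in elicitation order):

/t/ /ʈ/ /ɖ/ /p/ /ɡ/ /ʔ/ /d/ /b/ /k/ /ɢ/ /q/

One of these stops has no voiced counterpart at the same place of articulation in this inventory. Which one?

Bilabial: /p/ ~ /b/
Alveolar: /t/ ~ /d/
Retroflex: /ʈ/ ~ /ɖ/
Velar: /k/ ~ /ɡ/
Uvular: /q/ ~ /ɢ/
Glottal: only /ʔ/ (voiceless); no voiced partner.
So /ʔ/ is the unpaired segment.

/ʔ/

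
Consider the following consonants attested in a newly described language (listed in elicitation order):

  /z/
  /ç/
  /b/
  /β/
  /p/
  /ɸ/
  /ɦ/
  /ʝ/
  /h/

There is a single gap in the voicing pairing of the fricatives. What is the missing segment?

bilabial: voiceless /ɸ/, voiced /β/.
alveolar: voiceless —, voiced /z/.
palatal: voiceless /ç/, voiced /ʝ/.
glottal: voiceless /h/, voiced /ɦ/.
The alveolar row has no voiceless member, so the gap is the voiceless alveolar fricative /s/.

/s/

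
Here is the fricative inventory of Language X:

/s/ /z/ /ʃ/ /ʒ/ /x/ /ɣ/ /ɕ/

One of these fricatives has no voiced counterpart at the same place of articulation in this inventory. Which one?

Alveolar: /s/ ~ /z/
Postalveolar: /ʃ/ ~ /ʒ/
Velar: /x/ ~ /ɣ/
Alveolo-palatal: only /ɕ/ (voiceless); no voiced partner.
So /ɕ/ is the unpaired segment.

/ɕ/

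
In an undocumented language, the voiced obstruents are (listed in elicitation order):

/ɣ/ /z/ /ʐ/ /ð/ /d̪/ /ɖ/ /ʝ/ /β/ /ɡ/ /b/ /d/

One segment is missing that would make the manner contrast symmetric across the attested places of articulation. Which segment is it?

bilabial: stop /b/, fricative /β/.
dental: stop /d̪/, fricative /ð/.
alveolar: stop /d/, fricative /z/.
retroflex: stop /ɖ/, fricative /ʐ/.
palatal: stop —, fricative /ʝ/.
velar: stop /ɡ/, fricative /ɣ/.
The palatal row has no stop member, so the gap is the palatal stop /ɟ/.

/ɟ/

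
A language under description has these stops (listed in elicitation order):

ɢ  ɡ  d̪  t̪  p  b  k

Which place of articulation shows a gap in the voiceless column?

uvular

bilabial: voiceless /p/, voiced /b/.
dental: voiceless /t̪/, voiced /d̪/.
velar: voiceless /k/, voiced /ɡ/.
uvular: voiceless —, voiced /ɢ/.
Every place of articulation has a voiceless member except uvular, where /q/ would be expected.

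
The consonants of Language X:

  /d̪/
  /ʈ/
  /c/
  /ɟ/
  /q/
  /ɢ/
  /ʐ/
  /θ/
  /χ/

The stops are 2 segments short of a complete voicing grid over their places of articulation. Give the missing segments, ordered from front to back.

dental: voiceless —, voiced /d̪/.
retroflex: voiceless /ʈ/, voiced —.
palatal: voiceless /c/, voiced /ɟ/.
uvular: voiceless /q/, voiced /ɢ/.
Gaps, from front to back: dental lacks voiceless (/t̪/); retroflex lacks voiced (/ɖ/).

/t̪/, /ɖ/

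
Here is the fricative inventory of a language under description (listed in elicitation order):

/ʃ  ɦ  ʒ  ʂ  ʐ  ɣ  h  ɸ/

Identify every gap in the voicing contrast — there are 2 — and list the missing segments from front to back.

/β/, /x/

place of articulation  voiceless  voiced  
bilabial          ɸ         —       
postalveolar      ʃ         ʒ       
retroflex         ʂ         ʐ       
velar             —         ɣ       
glottal           h         ɦ       
Gaps, from front to back: bilabial lacks voiced (/β/); velar lacks voiceless (/x/).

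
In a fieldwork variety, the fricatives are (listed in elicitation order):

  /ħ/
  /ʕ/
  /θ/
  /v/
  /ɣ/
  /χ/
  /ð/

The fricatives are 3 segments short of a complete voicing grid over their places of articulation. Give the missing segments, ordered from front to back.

/f/, /x/, /ʁ/

labiodental: voiceless —, voiced /v/.
dental: voiceless /θ/, voiced /ð/.
velar: voiceless —, voiced /ɣ/.
uvular: voiceless /χ/, voiced —.
pharyngeal: voiceless /ħ/, voiced /ʕ/.
Gaps, from front to back: labiodental lacks voiceless (/f/); velar lacks voiceless (/x/); uvular lacks voiced (/ʁ/).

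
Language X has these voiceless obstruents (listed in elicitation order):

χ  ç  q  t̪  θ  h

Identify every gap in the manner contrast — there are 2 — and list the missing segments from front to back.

/c/, /ʔ/

place of articulation  stop      fricative
dental            t̪        θ       
palatal           —         ç       
uvular            q         χ       
glottal           —         h       
Gaps, from front to back: palatal lacks stop (/c/); glottal lacks stop (/ʔ/).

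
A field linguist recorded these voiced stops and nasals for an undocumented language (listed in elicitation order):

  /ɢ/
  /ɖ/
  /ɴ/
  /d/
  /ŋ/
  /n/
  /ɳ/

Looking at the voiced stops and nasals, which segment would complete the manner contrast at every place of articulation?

Oral stop: /d/ (alveolar), /ɖ/ (retroflex), /ɢ/ (uvular).
Nasal: /n/ (alveolar), /ɳ/ (retroflex), /ŋ/ (velar), /ɴ/ (uvular).
The velar row has no oral stop member, so the gap is the velar oral stop /ɡ/.

/ɡ/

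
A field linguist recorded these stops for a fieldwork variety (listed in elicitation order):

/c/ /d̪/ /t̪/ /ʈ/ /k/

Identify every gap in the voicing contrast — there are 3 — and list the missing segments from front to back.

dental: voiceless /t̪/, voiced /d̪/.
retroflex: voiceless /ʈ/, voiced —.
palatal: voiceless /c/, voiced —.
velar: voiceless /k/, voiced —.
Gaps, from front to back: retroflex lacks voiced (/ɖ/); palatal lacks voiced (/ɟ/); velar lacks voiced (/ɡ/).

/ɖ/, /ɟ/, /ɡ/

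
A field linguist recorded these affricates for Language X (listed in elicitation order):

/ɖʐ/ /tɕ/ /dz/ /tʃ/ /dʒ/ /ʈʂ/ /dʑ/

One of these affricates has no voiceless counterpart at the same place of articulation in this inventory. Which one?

Postalveolar: /tʃ/ ~ /dʒ/
Retroflex: /ʈʂ/ ~ /ɖʐ/
Alveolo-palatal: /tɕ/ ~ /dʑ/
Alveolar: only /dz/ (voiced); no voiceless partner.
So /dz/ is the unpaired segment.

/dz/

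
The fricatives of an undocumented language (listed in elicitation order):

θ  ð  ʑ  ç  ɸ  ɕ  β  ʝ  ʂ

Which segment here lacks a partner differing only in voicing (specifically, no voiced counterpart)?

/ʂ/

Bilabial: /ɸ/ ~ /β/
Dental: /θ/ ~ /ð/
Alveolo-palatal: /ɕ/ ~ /ʑ/
Palatal: /ç/ ~ /ʝ/
Retroflex: only /ʂ/ (voiceless); no voiced partner.
So /ʂ/ is the unpaired segment.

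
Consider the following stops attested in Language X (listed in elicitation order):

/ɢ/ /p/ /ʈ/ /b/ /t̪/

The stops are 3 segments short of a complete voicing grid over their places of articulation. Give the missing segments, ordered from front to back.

place of articulation  voiceless  voiced  
bilabial          p         b       
dental            t̪        —       
retroflex         ʈ         —       
uvular            —         ɢ       
Gaps, from front to back: dental lacks voiced (/d̪/); retroflex lacks voiced (/ɖ/); uvular lacks voiceless (/q/).

/d̪/, /ɖ/, /q/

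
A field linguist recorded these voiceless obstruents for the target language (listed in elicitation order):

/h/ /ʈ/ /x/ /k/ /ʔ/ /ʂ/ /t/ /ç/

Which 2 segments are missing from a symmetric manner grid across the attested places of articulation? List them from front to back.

/s/, /c/

alveolar: stop /t/, fricative —.
retroflex: stop /ʈ/, fricative /ʂ/.
palatal: stop —, fricative /ç/.
velar: stop /k/, fricative /x/.
glottal: stop /ʔ/, fricative /h/.
Gaps, from front to back: alveolar lacks fricative (/s/); palatal lacks stop (/c/).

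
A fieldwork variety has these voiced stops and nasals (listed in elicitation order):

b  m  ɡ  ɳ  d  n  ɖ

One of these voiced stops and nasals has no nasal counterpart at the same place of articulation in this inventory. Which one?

Bilabial: /b/ ~ /m/
Alveolar: /d/ ~ /n/
Retroflex: /ɖ/ ~ /ɳ/
Velar: only /ɡ/ (oral stop); no nasal partner.
So /ɡ/ is the unpaired segment.

/ɡ/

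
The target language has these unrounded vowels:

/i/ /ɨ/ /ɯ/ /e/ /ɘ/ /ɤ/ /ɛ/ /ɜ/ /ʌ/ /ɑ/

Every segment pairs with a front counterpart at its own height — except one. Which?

High: /i/ ~ /ɨ/ ~ /ɯ/
High-mid: /e/ ~ /ɘ/ ~ /ɤ/
Low-mid: /ɛ/ ~ /ɜ/ ~ /ʌ/
Low: only /ɑ/ (back); no front partner.
So /ɑ/ is the unpaired segment.

/ɑ/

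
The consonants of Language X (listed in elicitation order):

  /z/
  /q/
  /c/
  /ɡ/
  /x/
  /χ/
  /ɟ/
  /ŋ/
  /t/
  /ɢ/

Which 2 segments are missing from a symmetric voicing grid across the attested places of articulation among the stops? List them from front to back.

/d/, /k/

alveolar: voiceless /t/, voiced —.
palatal: voiceless /c/, voiced /ɟ/.
velar: voiceless —, voiced /ɡ/.
uvular: voiceless /q/, voiced /ɢ/.
Gaps, from front to back: alveolar lacks voiced (/d/); velar lacks voiceless (/k/).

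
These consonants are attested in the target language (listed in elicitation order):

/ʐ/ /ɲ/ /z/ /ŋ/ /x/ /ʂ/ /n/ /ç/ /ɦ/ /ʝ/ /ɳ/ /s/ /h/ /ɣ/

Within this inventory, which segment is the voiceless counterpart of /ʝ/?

/ç/

/ʝ/ is a voiced palatal fricative.
The voiceless counterpart is a voiceless palatal fricative — in this inventory, /ç/.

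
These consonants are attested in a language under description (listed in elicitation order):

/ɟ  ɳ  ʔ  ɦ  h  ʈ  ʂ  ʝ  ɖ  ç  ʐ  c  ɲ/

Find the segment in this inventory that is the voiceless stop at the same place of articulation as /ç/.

/c/

/ç/ is a voiceless palatal fricative.
The voiceless stop at the same place is a voiceless palatal stop — in this inventory, /c/.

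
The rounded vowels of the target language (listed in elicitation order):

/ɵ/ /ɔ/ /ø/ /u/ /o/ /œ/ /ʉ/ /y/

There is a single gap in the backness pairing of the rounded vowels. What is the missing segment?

/ɞ/

height            front     central   back    
high              y         ʉ         u       
high-mid          ø         ɵ         o       
low-mid           œ         —         ɔ       
The low-mid row has no central member, so the gap is the low-mid central rounded vowel /ɞ/.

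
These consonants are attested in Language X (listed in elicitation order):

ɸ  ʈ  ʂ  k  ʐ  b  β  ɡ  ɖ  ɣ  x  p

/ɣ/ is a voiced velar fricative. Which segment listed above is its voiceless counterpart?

The voiceless counterpart is a voiceless velar fricative — in this inventory, /x/.

/x/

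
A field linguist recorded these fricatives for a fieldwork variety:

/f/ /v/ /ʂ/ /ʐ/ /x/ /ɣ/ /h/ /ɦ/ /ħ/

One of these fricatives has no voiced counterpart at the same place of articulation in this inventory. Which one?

Labiodental: /f/ ~ /v/
Retroflex: /ʂ/ ~ /ʐ/
Velar: /x/ ~ /ɣ/
Glottal: /h/ ~ /ɦ/
Pharyngeal: only /ħ/ (voiceless); no voiced partner.
So /ħ/ is the unpaired segment.

/ħ/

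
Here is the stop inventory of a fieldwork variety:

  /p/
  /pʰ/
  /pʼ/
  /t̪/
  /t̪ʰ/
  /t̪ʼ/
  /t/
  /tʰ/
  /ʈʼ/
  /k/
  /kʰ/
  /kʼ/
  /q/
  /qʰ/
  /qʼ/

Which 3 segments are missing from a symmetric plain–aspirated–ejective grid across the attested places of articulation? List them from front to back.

/tʼ/, /ʈ/, /ʈʰ/

bilabial: plain /p/, aspirated /pʰ/, ejective /pʼ/.
dental: plain /t̪/, aspirated /t̪ʰ/, ejective /t̪ʼ/.
alveolar: plain /t/, aspirated /tʰ/, ejective —.
retroflex: plain —, aspirated —, ejective /ʈʼ/.
velar: plain /k/, aspirated /kʰ/, ejective /kʼ/.
uvular: plain /q/, aspirated /qʰ/, ejective /qʼ/.
Gaps, from front to back: alveolar lacks ejective (/tʼ/); retroflex lacks plain (/ʈ/); retroflex lacks aspirated (/ʈʰ/).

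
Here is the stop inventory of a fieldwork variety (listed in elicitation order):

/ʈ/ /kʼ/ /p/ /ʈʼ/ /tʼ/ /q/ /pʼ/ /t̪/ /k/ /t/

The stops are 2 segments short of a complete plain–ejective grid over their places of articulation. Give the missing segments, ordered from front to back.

/t̪ʼ/, /qʼ/

bilabial: plain /p/, ejective /pʼ/.
dental: plain /t̪/, ejective —.
alveolar: plain /t/, ejective /tʼ/.
retroflex: plain /ʈ/, ejective /ʈʼ/.
velar: plain /k/, ejective /kʼ/.
uvular: plain /q/, ejective —.
Gaps, from front to back: dental lacks ejective (/t̪ʼ/); uvular lacks ejective (/qʼ/).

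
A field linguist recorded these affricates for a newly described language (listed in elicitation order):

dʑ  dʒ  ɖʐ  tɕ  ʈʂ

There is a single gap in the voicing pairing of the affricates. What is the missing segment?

/tʃ/

postalveolar: voiceless —, voiced /dʒ/.
retroflex: voiceless /ʈʂ/, voiced /ɖʐ/.
alveolo-palatal: voiceless /tɕ/, voiced /dʑ/.
The postalveolar row has no voiceless member, so the gap is the voiceless postalveolar affricate /tʃ/.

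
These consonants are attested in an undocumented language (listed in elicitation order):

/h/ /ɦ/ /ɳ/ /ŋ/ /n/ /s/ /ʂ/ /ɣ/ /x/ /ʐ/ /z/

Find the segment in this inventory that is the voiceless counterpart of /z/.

/s/

/z/ is a voiced alveolar fricative.
The voiceless counterpart is a voiceless alveolar fricative — in this inventory, /s/.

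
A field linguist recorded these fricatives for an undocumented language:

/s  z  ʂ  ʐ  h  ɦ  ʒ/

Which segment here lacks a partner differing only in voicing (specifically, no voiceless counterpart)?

Alveolar: /s/ ~ /z/
Retroflex: /ʂ/ ~ /ʐ/
Glottal: /h/ ~ /ɦ/
Postalveolar: only /ʒ/ (voiced); no voiceless partner.
So /ʒ/ is the unpaired segment.

/ʒ/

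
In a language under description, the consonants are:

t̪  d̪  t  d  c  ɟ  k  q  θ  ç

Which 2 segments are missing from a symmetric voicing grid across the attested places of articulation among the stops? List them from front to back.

/ɡ/, /ɢ/

Voiceless: /t̪/ (dental), /t/ (alveolar), /c/ (palatal), /k/ (velar), /q/ (uvular).
Voiced: /d̪/ (dental), /d/ (alveolar), /ɟ/ (palatal).
Gaps, from front to back: velar lacks voiced (/ɡ/); uvular lacks voiced (/ɢ/).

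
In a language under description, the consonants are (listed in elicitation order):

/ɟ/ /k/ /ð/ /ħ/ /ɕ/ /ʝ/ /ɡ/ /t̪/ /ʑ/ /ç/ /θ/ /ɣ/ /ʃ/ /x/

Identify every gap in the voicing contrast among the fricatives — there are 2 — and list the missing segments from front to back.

dental: voiceless /θ/, voiced /ð/.
postalveolar: voiceless /ʃ/, voiced —.
alveolo-palatal: voiceless /ɕ/, voiced /ʑ/.
palatal: voiceless /ç/, voiced /ʝ/.
velar: voiceless /x/, voiced /ɣ/.
pharyngeal: voiceless /ħ/, voiced —.
Gaps, from front to back: postalveolar lacks voiced (/ʒ/); pharyngeal lacks voiced (/ʕ/).

/ʒ/, /ʕ/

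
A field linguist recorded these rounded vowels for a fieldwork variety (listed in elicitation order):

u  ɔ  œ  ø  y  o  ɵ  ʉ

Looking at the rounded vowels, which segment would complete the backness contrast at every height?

high: front /y/, central /ʉ/, back /u/.
high-mid: front /ø/, central /ɵ/, back /o/.
low-mid: front /œ/, central —, back /ɔ/.
The low-mid row has no central member, so the gap is the low-mid central rounded vowel /ɞ/.

/ɞ/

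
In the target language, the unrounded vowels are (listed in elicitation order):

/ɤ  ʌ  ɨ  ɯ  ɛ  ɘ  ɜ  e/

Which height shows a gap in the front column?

high

high: front —, central /ɨ/, back /ɯ/.
high-mid: front /e/, central /ɘ/, back /ɤ/.
low-mid: front /ɛ/, central /ɜ/, back /ʌ/.
Every height has a front member except high, where /i/ would be expected.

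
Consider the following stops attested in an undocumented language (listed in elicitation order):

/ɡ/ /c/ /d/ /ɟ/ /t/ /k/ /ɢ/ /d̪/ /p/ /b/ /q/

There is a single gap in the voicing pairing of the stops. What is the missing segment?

/t̪/

place of articulation  voiceless  voiced  
bilabial          p         b       
dental            —         d̪      
alveolar          t         d       
palatal           c         ɟ       
velar             k         ɡ       
uvular            q         ɢ       
The dental row has no voiceless member, so the gap is the voiceless dental stop /t̪/.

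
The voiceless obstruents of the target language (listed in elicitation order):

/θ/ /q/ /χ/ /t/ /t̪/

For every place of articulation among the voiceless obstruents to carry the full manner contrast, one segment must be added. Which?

/s/

Stop: /t̪/ (dental), /t/ (alveolar), /q/ (uvular).
Fricative: /θ/ (dental), /χ/ (uvular).
The alveolar row has no fricative member, so the gap is the alveolar fricative /s/.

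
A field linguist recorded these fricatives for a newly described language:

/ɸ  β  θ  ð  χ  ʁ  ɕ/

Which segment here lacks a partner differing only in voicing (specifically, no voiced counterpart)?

Bilabial: /ɸ/ ~ /β/
Dental: /θ/ ~ /ð/
Uvular: /χ/ ~ /ʁ/
Alveolo-palatal: only /ɕ/ (voiceless); no voiced partner.
So /ɕ/ is the unpaired segment.

/ɕ/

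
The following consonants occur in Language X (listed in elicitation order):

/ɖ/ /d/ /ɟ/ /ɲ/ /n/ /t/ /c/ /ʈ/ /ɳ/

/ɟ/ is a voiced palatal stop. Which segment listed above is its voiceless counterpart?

The voiceless counterpart is a voiceless palatal stop — in this inventory, /c/.

/c/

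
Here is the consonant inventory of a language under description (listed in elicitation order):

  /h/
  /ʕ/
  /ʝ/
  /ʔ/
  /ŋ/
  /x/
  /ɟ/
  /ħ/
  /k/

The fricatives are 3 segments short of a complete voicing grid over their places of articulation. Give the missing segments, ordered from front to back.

/ç/, /ɣ/, /ɦ/

palatal: voiceless —, voiced /ʝ/.
velar: voiceless /x/, voiced —.
pharyngeal: voiceless /ħ/, voiced /ʕ/.
glottal: voiceless /h/, voiced —.
Gaps, from front to back: palatal lacks voiceless (/ç/); velar lacks voiced (/ɣ/); glottal lacks voiced (/ɦ/).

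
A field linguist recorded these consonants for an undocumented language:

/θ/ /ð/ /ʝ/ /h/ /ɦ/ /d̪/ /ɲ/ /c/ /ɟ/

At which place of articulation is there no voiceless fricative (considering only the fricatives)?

place of articulation  voiceless  voiced  
dental            θ         ð       
palatal           —         ʝ       
glottal           h         ɦ       
Every place of articulation has a voiceless member except palatal, where /ç/ would be expected.

palatal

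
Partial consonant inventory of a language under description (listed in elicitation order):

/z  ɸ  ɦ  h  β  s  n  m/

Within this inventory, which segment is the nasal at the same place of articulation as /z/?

/n/

/z/ is a voiced alveolar fricative.
The nasal at the same place is an alveolar nasal — in this inventory, /n/.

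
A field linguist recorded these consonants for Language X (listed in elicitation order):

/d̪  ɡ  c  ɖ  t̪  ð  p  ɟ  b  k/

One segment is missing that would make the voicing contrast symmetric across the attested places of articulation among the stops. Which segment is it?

bilabial: voiceless /p/, voiced /b/.
dental: voiceless /t̪/, voiced /d̪/.
retroflex: voiceless —, voiced /ɖ/.
palatal: voiceless /c/, voiced /ɟ/.
velar: voiceless /k/, voiced /ɡ/.
The retroflex row has no voiceless member, so the gap is the voiceless retroflex stop /ʈ/.

/ʈ/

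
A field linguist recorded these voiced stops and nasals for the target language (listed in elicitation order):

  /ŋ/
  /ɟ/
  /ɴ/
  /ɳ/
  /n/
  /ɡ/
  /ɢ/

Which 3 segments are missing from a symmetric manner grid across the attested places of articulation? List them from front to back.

/d/, /ɖ/, /ɲ/

place of articulation  oral stop  nasal   
alveolar          —         n       
retroflex         —         ɳ       
palatal           ɟ         —       
velar             ɡ         ŋ       
uvular            ɢ         ɴ       
Gaps, from front to back: alveolar lacks oral stop (/d/); retroflex lacks oral stop (/ɖ/); palatal lacks nasal (/ɲ/).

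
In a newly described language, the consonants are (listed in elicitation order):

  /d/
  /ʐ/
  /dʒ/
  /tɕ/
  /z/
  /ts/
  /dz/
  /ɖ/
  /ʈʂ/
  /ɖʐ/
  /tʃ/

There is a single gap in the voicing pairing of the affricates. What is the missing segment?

alveolar: voiceless /ts/, voiced /dz/.
postalveolar: voiceless /tʃ/, voiced /dʒ/.
retroflex: voiceless /ʈʂ/, voiced /ɖʐ/.
alveolo-palatal: voiceless /tɕ/, voiced —.
The alveolo-palatal row has no voiced member, so the gap is the voiced alveolo-palatal affricate /dʑ/.

/dʑ/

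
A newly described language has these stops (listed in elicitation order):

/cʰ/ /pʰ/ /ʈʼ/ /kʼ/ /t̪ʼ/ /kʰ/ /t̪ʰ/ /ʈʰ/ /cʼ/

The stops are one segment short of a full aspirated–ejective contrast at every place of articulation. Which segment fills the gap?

place of articulation  aspirated  ejective
bilabial          pʰ        —       
dental            t̪ʰ       t̪ʼ     
retroflex         ʈʰ        ʈʼ      
palatal           cʰ        cʼ      
velar             kʰ        kʼ      
The bilabial row has no ejective member, so the gap is the ejective bilabial stop /pʼ/.

/pʼ/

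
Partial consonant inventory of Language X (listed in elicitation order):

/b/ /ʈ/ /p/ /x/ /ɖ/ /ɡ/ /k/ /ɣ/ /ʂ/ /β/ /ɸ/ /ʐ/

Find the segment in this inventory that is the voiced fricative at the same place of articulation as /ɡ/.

/ɣ/

/ɡ/ is a voiced velar stop.
The voiced fricative at the same place is a voiced velar fricative — in this inventory, /ɣ/.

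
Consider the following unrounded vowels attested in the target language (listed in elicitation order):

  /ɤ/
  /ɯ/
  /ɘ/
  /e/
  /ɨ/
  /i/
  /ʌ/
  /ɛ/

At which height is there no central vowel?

low-mid

Front: /i/ (high), /e/ (high-mid), /ɛ/ (low-mid).
Central: /ɨ/ (high), /ɘ/ (high-mid).
Back: /ɯ/ (high), /ɤ/ (high-mid), /ʌ/ (low-mid).
Every height has a central member except low-mid, where /ɜ/ would be expected.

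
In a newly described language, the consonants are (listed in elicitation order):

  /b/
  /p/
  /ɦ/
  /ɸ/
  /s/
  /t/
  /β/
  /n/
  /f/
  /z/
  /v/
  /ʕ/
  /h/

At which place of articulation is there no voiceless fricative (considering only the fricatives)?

bilabial: voiceless /ɸ/, voiced /β/.
labiodental: voiceless /f/, voiced /v/.
alveolar: voiceless /s/, voiced /z/.
pharyngeal: voiceless —, voiced /ʕ/.
glottal: voiceless /h/, voiced /ɦ/.
Every place of articulation has a voiceless member except pharyngeal, where /ħ/ would be expected.

pharyngeal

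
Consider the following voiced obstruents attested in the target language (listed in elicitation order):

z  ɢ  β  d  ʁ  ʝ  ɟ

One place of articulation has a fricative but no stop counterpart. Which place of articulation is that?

bilabial: stop —, fricative /β/.
alveolar: stop /d/, fricative /z/.
palatal: stop /ɟ/, fricative /ʝ/.
uvular: stop /ɢ/, fricative /ʁ/.
Every place of articulation has a stop member except bilabial, where /b/ would be expected.

bilabial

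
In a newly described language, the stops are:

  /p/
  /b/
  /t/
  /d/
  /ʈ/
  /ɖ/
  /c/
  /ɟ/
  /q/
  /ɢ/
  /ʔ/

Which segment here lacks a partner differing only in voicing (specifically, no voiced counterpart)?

/ʔ/

Bilabial: /p/ ~ /b/
Alveolar: /t/ ~ /d/
Retroflex: /ʈ/ ~ /ɖ/
Palatal: /c/ ~ /ɟ/
Uvular: /q/ ~ /ɢ/
Glottal: only /ʔ/ (voiceless); no voiced partner.
So /ʔ/ is the unpaired segment.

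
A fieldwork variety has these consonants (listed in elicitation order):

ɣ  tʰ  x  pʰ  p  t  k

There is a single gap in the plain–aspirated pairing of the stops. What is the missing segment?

/kʰ/

bilabial: plain /p/, aspirated /pʰ/.
alveolar: plain /t/, aspirated /tʰ/.
velar: plain /k/, aspirated —.
The velar row has no aspirated member, so the gap is the aspirated velar stop /kʰ/.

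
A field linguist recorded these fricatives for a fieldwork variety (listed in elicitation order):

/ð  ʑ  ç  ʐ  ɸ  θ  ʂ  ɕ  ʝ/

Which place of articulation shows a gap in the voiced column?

bilabial

place of articulation  voiceless  voiced  
bilabial          ɸ         —       
dental            θ         ð       
retroflex         ʂ         ʐ       
alveolo-palatal   ɕ         ʑ       
palatal           ç         ʝ       
Every place of articulation has a voiced member except bilabial, where /β/ would be expected.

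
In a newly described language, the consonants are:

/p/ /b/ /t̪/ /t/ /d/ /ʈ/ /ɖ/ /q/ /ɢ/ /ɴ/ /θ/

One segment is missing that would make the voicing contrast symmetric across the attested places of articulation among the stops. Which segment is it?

place of articulation  voiceless  voiced  
bilabial          p         b       
dental            t̪        —       
alveolar          t         d       
retroflex         ʈ         ɖ       
uvular            q         ɢ       
The dental row has no voiced member, so the gap is the voiced dental stop /d̪/.

/d̪/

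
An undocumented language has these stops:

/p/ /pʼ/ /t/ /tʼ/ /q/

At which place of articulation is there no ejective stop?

bilabial: plain /p/, ejective /pʼ/.
alveolar: plain /t/, ejective /tʼ/.
uvular: plain /q/, ejective —.
Every place of articulation has an ejective member except uvular, where /qʼ/ would be expected.

uvular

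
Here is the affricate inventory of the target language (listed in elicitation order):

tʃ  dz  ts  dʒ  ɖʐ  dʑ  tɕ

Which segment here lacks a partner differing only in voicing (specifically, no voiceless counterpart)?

Alveolar: /ts/ ~ /dz/
Postalveolar: /tʃ/ ~ /dʒ/
Alveolo-palatal: /tɕ/ ~ /dʑ/
Retroflex: only /ɖʐ/ (voiced); no voiceless partner.
So /ɖʐ/ is the unpaired segment.

/ɖʐ/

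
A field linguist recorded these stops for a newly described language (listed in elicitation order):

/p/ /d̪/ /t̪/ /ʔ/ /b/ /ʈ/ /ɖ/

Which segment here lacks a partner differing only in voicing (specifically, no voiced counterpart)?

Bilabial: /p/ ~ /b/
Dental: /t̪/ ~ /d̪/
Retroflex: /ʈ/ ~ /ɖ/
Glottal: only /ʔ/ (voiceless); no voiced partner.
So /ʔ/ is the unpaired segment.

/ʔ/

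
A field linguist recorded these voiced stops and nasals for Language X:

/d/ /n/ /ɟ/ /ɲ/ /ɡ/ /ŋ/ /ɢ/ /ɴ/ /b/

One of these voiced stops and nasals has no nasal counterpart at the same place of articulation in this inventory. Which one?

/b/

Alveolar: /d/ ~ /n/
Palatal: /ɟ/ ~ /ɲ/
Velar: /ɡ/ ~ /ŋ/
Uvular: /ɢ/ ~ /ɴ/
Bilabial: only /b/ (oral stop); no nasal partner.
So /b/ is the unpaired segment.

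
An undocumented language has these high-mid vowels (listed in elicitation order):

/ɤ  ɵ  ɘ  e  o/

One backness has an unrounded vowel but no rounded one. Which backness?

Unrounded: /e/ (front), /ɘ/ (central), /ɤ/ (back).
Rounded: /ɵ/ (central), /o/ (back).
Every backness has a rounded member except front, where /ø/ would be expected.

front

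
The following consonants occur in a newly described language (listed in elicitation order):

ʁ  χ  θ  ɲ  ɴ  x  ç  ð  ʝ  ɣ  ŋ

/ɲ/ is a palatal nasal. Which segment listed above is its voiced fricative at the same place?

/ʝ/

The voiced fricative at the same place is a voiced palatal fricative — in this inventory, /ʝ/.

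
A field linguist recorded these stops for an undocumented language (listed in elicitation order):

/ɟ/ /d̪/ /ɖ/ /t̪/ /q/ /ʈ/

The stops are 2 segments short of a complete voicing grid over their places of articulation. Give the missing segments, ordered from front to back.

place of articulation  voiceless  voiced  
dental            t̪        d̪      
retroflex         ʈ         ɖ       
palatal           —         ɟ       
uvular            q         —       
Gaps, from front to back: palatal lacks voiceless (/c/); uvular lacks voiced (/ɢ/).

/c/, /ɢ/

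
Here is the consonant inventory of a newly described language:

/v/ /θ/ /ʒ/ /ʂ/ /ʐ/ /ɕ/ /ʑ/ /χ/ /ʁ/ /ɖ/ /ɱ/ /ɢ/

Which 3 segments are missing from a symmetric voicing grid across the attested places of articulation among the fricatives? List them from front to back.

/f/, /ð/, /ʃ/

Voiceless: /θ/ (dental), /ʂ/ (retroflex), /ɕ/ (alveolo-palatal), /χ/ (uvular).
Voiced: /v/ (labiodental), /ʒ/ (postalveolar), /ʐ/ (retroflex), /ʑ/ (alveolo-palatal), /ʁ/ (uvular).
Gaps, from front to back: labiodental lacks voiceless (/f/); dental lacks voiced (/ð/); postalveolar lacks voiceless (/ʃ/).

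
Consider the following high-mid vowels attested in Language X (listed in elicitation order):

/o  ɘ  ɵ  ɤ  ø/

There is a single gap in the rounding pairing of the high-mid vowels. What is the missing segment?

backness          unrounded  rounded 
front             —         ø       
central           ɘ         ɵ       
back              ɤ         o       
The front row has no unrounded member, so the gap is the front unrounded vowel /e/.

/e/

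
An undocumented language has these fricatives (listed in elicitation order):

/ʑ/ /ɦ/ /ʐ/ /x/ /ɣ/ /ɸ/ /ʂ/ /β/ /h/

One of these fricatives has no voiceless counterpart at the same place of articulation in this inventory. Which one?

/ʑ/

Bilabial: /ɸ/ ~ /β/
Retroflex: /ʂ/ ~ /ʐ/
Velar: /x/ ~ /ɣ/
Glottal: /h/ ~ /ɦ/
Alveolo-palatal: only /ʑ/ (voiced); no voiceless partner.
So /ʑ/ is the unpaired segment.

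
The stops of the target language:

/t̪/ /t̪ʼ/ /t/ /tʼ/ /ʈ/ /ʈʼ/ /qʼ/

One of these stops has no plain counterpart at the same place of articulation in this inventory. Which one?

/qʼ/

Dental: /t̪/ ~ /t̪ʼ/
Alveolar: /t/ ~ /tʼ/
Retroflex: /ʈ/ ~ /ʈʼ/
Uvular: only /qʼ/ (ejective); no plain partner.
So /qʼ/ is the unpaired segment.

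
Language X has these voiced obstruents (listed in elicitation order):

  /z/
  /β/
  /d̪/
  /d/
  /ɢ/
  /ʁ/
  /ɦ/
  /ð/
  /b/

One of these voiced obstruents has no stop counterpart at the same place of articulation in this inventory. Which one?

Bilabial: /b/ ~ /β/
Dental: /d̪/ ~ /ð/
Alveolar: /d/ ~ /z/
Uvular: /ɢ/ ~ /ʁ/
Glottal: only /ɦ/ (fricative); no stop partner.
So /ɦ/ is the unpaired segment.

/ɦ/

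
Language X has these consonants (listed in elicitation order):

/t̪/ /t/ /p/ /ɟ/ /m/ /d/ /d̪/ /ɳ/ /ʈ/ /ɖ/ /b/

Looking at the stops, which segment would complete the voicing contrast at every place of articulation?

place of articulation  voiceless  voiced  
bilabial          p         b       
dental            t̪        d̪      
alveolar          t         d       
retroflex         ʈ         ɖ       
palatal           —         ɟ       
The palatal row has no voiceless member, so the gap is the voiceless palatal stop /c/.

/c/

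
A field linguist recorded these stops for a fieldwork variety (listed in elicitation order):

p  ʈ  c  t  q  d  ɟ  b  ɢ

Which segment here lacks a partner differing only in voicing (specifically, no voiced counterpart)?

/ʈ/

Bilabial: /p/ ~ /b/
Alveolar: /t/ ~ /d/
Palatal: /c/ ~ /ɟ/
Uvular: /q/ ~ /ɢ/
Retroflex: only /ʈ/ (voiceless); no voiced partner.
So /ʈ/ is the unpaired segment.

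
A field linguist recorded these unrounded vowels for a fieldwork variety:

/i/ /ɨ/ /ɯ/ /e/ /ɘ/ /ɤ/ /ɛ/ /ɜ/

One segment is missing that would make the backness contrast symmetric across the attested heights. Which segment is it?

/ʌ/

high: front /i/, central /ɨ/, back /ɯ/.
high-mid: front /e/, central /ɘ/, back /ɤ/.
low-mid: front /ɛ/, central /ɜ/, back —.
The low-mid row has no back member, so the gap is the low-mid back unrounded vowel /ʌ/.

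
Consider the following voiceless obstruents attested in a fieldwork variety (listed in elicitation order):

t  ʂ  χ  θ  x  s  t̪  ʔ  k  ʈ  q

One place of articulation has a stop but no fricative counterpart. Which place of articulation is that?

glottal

Stop: /t̪/ (dental), /t/ (alveolar), /ʈ/ (retroflex), /k/ (velar), /q/ (uvular), /ʔ/ (glottal).
Fricative: /θ/ (dental), /s/ (alveolar), /ʂ/ (retroflex), /x/ (velar), /χ/ (uvular).
Every place of articulation has a fricative member except glottal, where /h/ would be expected.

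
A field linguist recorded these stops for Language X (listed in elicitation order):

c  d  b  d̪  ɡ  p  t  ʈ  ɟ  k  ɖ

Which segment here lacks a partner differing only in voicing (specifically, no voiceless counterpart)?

Bilabial: /p/ ~ /b/
Alveolar: /t/ ~ /d/
Retroflex: /ʈ/ ~ /ɖ/
Palatal: /c/ ~ /ɟ/
Velar: /k/ ~ /ɡ/
Dental: only /d̪/ (voiced); no voiceless partner.
So /d̪/ is the unpaired segment.

/d̪/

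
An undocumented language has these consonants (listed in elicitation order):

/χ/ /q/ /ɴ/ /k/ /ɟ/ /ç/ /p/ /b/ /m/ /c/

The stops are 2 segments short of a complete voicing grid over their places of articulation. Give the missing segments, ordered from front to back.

bilabial: voiceless /p/, voiced /b/.
palatal: voiceless /c/, voiced /ɟ/.
velar: voiceless /k/, voiced —.
uvular: voiceless /q/, voiced —.
Gaps, from front to back: velar lacks voiced (/ɡ/); uvular lacks voiced (/ɢ/).

/ɡ/, /ɢ/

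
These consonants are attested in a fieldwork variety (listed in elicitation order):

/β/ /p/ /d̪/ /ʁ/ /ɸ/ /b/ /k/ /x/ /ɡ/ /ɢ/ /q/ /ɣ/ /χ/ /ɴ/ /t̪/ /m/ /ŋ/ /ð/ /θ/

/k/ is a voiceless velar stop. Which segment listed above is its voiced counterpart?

/ɡ/

The voiced counterpart is a voiced velar stop — in this inventory, /ɡ/.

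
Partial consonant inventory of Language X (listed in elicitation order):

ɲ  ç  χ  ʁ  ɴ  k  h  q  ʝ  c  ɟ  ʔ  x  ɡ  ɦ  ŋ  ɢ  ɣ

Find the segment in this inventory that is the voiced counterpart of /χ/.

/χ/ is a voiceless uvular fricative.
The voiced counterpart is a voiced uvular fricative — in this inventory, /ʁ/.

/ʁ/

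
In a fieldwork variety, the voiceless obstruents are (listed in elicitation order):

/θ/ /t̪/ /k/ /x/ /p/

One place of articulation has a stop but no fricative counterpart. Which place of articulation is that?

bilabial

Stop: /p/ (bilabial), /t̪/ (dental), /k/ (velar).
Fricative: /θ/ (dental), /x/ (velar).
Every place of articulation has a fricative member except bilabial, where /ɸ/ would be expected.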